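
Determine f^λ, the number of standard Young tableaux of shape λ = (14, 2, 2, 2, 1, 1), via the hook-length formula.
# SYT of shape (14, 2, 2, 2, 1, 1) = 5360355

Hook-length formula: f^λ = n! / Π hook(c), product over all cells c of the Young diagram. For λ = (14, 2, 2, 2, 1, 1), n = 22 boxes. Hook lengths by row (left-to-right, top-to-bottom): [19, 16, 12, 11, 10, 9, 8, 7, 6, 5, 4, 3, 2, 1]; [6, 3]; [5, 2]; [4, 1]; [2]; [1]. Product of hooks = 209687740416000. So f^λ = 22! / 209687740416000 = 1124000727777607680000 / 209687740416000 = 5360355.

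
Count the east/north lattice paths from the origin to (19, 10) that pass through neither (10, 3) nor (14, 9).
Number of paths = 12215390

Inclusion–exclusion. Total paths: C(29, 19) = 20030010. Through P₁: C(13, 10)·C(16, 9) = 3271840. Through P₂: C(23, 14)·C(6, 5) = 4903140. Since P₁ is strictly southwest of P₂, a monotone path through both must visit P₁ then P₂; paths through both = C(13, 10)·C(10, 4)·C(6, 5) = 360360. Avoid both = 20030010 − 3271840 − 4903140 + 360360 = 12215390.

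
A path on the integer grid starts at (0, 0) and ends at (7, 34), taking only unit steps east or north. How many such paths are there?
Number of paths = 22481940

A monotone lattice path from (0, 0) to (7, 34) consists of 7 east steps and 34 north steps in some order, so it is determined by which 7 of the 41 steps are east. The count is C(41, 7) = 22481940.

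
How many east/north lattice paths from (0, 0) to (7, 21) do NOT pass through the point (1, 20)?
Number of paths = 1183893

Total paths from (0, 0) to (7, 21): C(28, 7) = 1184040. Paths through (1, 20): (paths (0, 0) → (1, 20)) × (paths (1, 20) → (7, 21)) = C(21, 1) · C(7, 6) = 21 · 7 = 147. Avoidance count = 1184040 − 147 = 1183893.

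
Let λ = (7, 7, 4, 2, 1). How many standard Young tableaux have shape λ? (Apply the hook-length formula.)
# SYT of shape (7, 7, 4, 2, 1) = 246901200

Hook-length formula: f^λ = n! / Π hook(c), product over all cells c of the Young diagram. For λ = (7, 7, 4, 2, 1), n = 21 boxes. Hook lengths by row (left-to-right, top-to-bottom): [11, 9, 7, 6, 4, 3, 2]; [10, 8, 6, 5, 3, 2, 1]; [6, 4, 2, 1]; [3, 1]; [1]. Product of hooks = 206928691200. So f^λ = 21! / 206928691200 = 51090942171709440000 / 206928691200 = 246901200.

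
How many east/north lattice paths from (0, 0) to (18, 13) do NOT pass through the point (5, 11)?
Number of paths = 205794435

Total paths from (0, 0) to (18, 13): C(31, 18) = 206253075. Paths through (5, 11): (paths (0, 0) → (5, 11)) × (paths (5, 11) → (18, 13)) = C(16, 5) · C(15, 13) = 4368 · 105 = 458640. Avoidance count = 206253075 − 458640 = 205794435.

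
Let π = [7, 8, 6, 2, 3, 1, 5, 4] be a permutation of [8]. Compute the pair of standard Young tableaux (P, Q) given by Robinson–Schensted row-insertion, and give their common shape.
P = [1, 3, 4] / [2, 5] / [6, 8] / [7];  Q = [1, 2, 7] / [3, 5] / [4, 8] / [6];  common shape = (3, 2, 2, 1)

Row-insert the values π_1, π_2, … into P one at a time, bumping the leftmost entry strictly greater than the inserted value down to the next row. The recording tableau Q records, in position (i, j), the step at which that cell was added to P.
  Insert 7 (step 1): P = [7];  Q = [1]
  Insert 8 (step 2): P = [7, 8];  Q = [1, 2]
  Insert 6 (step 3): P = [6, 8] / [7];  Q = [1, 2] / [3]
  Insert 2 (step 4): P = [2, 8] / [6] / [7];  Q = [1, 2] / [3] / [4]
  Insert 3 (step 5): P = [2, 3] / [6, 8] / [7];  Q = [1, 2] / [3, 5] / [4]
  Insert 1 (step 6): P = [1, 3] / [2, 8] / [6] / [7];  Q = [1, 2] / [3, 5] / [4] / [6]
  Insert 5 (step 7): P = [1, 3, 5] / [2, 8] / [6] / [7];  Q = [1, 2, 7] / [3, 5] / [4] / [6]
  Insert 4 (step 8): P = [1, 3, 4] / [2, 5] / [6, 8] / [7];  Q = [1, 2, 7] / [3, 5] / [4, 8] / [6]
Final shape: (3, 2, 2, 1).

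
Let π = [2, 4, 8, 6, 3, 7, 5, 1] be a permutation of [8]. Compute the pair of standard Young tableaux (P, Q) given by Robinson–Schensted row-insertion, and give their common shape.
P = [1, 3, 5, 7] / [2, 6] / [4] / [8];  Q = [1, 2, 3, 6] / [4, 7] / [5] / [8];  common shape = (4, 2, 1, 1)

Row-insert the values π_1, π_2, … into P one at a time, bumping the leftmost entry strictly greater than the inserted value down to the next row. The recording tableau Q records, in position (i, j), the step at which that cell was added to P.
  Insert 2 (step 1): P = [2];  Q = [1]
  Insert 4 (step 2): P = [2, 4];  Q = [1, 2]
  Insert 8 (step 3): P = [2, 4, 8];  Q = [1, 2, 3]
  Insert 6 (step 4): P = [2, 4, 6] / [8];  Q = [1, 2, 3] / [4]
  Insert 3 (step 5): P = [2, 3, 6] / [4] / [8];  Q = [1, 2, 3] / [4] / [5]
  Insert 7 (step 6): P = [2, 3, 6, 7] / [4] / [8];  Q = [1, 2, 3, 6] / [4] / [5]
  Insert 5 (step 7): P = [2, 3, 5, 7] / [4, 6] / [8];  Q = [1, 2, 3, 6] / [4, 7] / [5]
  Insert 1 (step 8): P = [1, 3, 5, 7] / [2, 6] / [4] / [8];  Q = [1, 2, 3, 6] / [4, 7] / [5] / [8]
Final shape: (4, 2, 1, 1).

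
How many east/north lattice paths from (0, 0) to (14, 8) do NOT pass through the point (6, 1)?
Number of paths = 274725

Total paths from (0, 0) to (14, 8): C(22, 14) = 319770. Paths through (6, 1): (paths (0, 0) → (6, 1)) × (paths (6, 1) → (14, 8)) = C(7, 6) · C(15, 8) = 7 · 6435 = 45045. Avoidance count = 319770 − 45045 = 274725.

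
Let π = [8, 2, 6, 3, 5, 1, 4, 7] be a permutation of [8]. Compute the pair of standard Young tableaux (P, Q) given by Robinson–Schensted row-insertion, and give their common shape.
P = [1, 3, 4, 7] / [2, 5] / [6] / [8];  Q = [1, 3, 5, 8] / [2, 7] / [4] / [6];  common shape = (4, 2, 1, 1)

Row-insert the values π_1, π_2, … into P one at a time, bumping the leftmost entry strictly greater than the inserted value down to the next row. The recording tableau Q records, in position (i, j), the step at which that cell was added to P.
  Insert 8 (step 1): P = [8];  Q = [1]
  Insert 2 (step 2): P = [2] / [8];  Q = [1] / [2]
  Insert 6 (step 3): P = [2, 6] / [8];  Q = [1, 3] / [2]
  Insert 3 (step 4): P = [2, 3] / [6] / [8];  Q = [1, 3] / [2] / [4]
  Insert 5 (step 5): P = [2, 3, 5] / [6] / [8];  Q = [1, 3, 5] / [2] / [4]
  Insert 1 (step 6): P = [1, 3, 5] / [2] / [6] / [8];  Q = [1, 3, 5] / [2] / [4] / [6]
  Insert 4 (step 7): P = [1, 3, 4] / [2, 5] / [6] / [8];  Q = [1, 3, 5] / [2, 7] / [4] / [6]
  Insert 7 (step 8): P = [1, 3, 4, 7] / [2, 5] / [6] / [8];  Q = [1, 3, 5, 8] / [2, 7] / [4] / [6]
Final shape: (4, 2, 1, 1).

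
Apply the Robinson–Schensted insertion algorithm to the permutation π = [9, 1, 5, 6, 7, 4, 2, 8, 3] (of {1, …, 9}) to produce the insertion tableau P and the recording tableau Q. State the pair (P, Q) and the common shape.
P = [1, 2, 3, 7, 8] / [4, 6] / [5] / [9];  Q = [1, 3, 4, 5, 8] / [2, 9] / [6] / [7];  common shape = (5, 2, 1, 1)

Row-insert the values π_1, π_2, … into P one at a time, bumping the leftmost entry strictly greater than the inserted value down to the next row. The recording tableau Q records, in position (i, j), the step at which that cell was added to P.
  Insert 9 (step 1): P = [9];  Q = [1]
  Insert 1 (step 2): P = [1] / [9];  Q = [1] / [2]
  Insert 5 (step 3): P = [1, 5] / [9];  Q = [1, 3] / [2]
  Insert 6 (step 4): P = [1, 5, 6] / [9];  Q = [1, 3, 4] / [2]
  Insert 7 (step 5): P = [1, 5, 6, 7] / [9];  Q = [1, 3, 4, 5] / [2]
  Insert 4 (step 6): P = [1, 4, 6, 7] / [5] / [9];  Q = [1, 3, 4, 5] / [2] / [6]
  Insert 2 (step 7): P = [1, 2, 6, 7] / [4] / [5] / [9];  Q = [1, 3, 4, 5] / [2] / [6] / [7]
  Insert 8 (step 8): P = [1, 2, 6, 7, 8] / [4] / [5] / [9];  Q = [1, 3, 4, 5, 8] / [2] / [6] / [7]
  Insert 3 (step 9): P = [1, 2, 3, 7, 8] / [4, 6] / [5] / [9];  Q = [1, 3, 4, 5, 8] / [2, 9] / [6] / [7]
Final shape: (5, 2, 1, 1).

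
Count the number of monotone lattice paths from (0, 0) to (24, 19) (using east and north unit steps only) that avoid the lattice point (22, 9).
Number of paths = 799141866900

Total paths from (0, 0) to (24, 19): C(43, 24) = 800472431850. Paths through (22, 9): (paths (0, 0) → (22, 9)) × (paths (22, 9) → (24, 19)) = C(31, 22) · C(12, 2) = 20160075 · 66 = 1330564950. Avoidance count = 800472431850 − 1330564950 = 799141866900.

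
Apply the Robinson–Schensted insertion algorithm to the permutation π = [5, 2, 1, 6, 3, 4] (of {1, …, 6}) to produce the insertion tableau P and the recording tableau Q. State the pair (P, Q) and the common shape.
P = [1, 3, 4] / [2, 6] / [5];  Q = [1, 4, 6] / [2, 5] / [3];  common shape = (3, 2, 1)

Row-insert the values π_1, π_2, … into P one at a time, bumping the leftmost entry strictly greater than the inserted value down to the next row. The recording tableau Q records, in position (i, j), the step at which that cell was added to P.
  Insert 5 (step 1): P = [5];  Q = [1]
  Insert 2 (step 2): P = [2] / [5];  Q = [1] / [2]
  Insert 1 (step 3): P = [1] / [2] / [5];  Q = [1] / [2] / [3]
  Insert 6 (step 4): P = [1, 6] / [2] / [5];  Q = [1, 4] / [2] / [3]
  Insert 3 (step 5): P = [1, 3] / [2, 6] / [5];  Q = [1, 4] / [2, 5] / [3]
  Insert 4 (step 6): P = [1, 3, 4] / [2, 6] / [5];  Q = [1, 4, 6] / [2, 5] / [3]
Final shape: (3, 2, 1).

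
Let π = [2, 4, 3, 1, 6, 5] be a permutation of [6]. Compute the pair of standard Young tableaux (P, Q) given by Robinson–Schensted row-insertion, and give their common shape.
P = [1, 3, 5] / [2, 6] / [4];  Q = [1, 2, 5] / [3, 6] / [4];  common shape = (3, 2, 1)

Row-insert the values π_1, π_2, … into P one at a time, bumping the leftmost entry strictly greater than the inserted value down to the next row. The recording tableau Q records, in position (i, j), the step at which that cell was added to P.
  Insert 2 (step 1): P = [2];  Q = [1]
  Insert 4 (step 2): P = [2, 4];  Q = [1, 2]
  Insert 3 (step 3): P = [2, 3] / [4];  Q = [1, 2] / [3]
  Insert 1 (step 4): P = [1, 3] / [2] / [4];  Q = [1, 2] / [3] / [4]
  Insert 6 (step 5): P = [1, 3, 6] / [2] / [4];  Q = [1, 2, 5] / [3] / [4]
  Insert 5 (step 6): P = [1, 3, 5] / [2, 6] / [4];  Q = [1, 2, 5] / [3, 6] / [4]
Final shape: (3, 2, 1).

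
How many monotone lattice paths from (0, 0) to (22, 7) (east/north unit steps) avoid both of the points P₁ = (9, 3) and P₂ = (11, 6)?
Number of paths = 915068

Inclusion–exclusion. Total paths: C(29, 22) = 1560780. Through P₁: C(12, 9)·C(17, 13) = 523600. Through P₂: C(17, 11)·C(12, 11) = 148512. Since P₁ is strictly southwest of P₂, a monotone path through both must visit P₁ then P₂; paths through both = C(12, 9)·C(5, 2)·C(12, 11) = 26400. Avoid both = 1560780 − 523600 − 148512 + 26400 = 915068.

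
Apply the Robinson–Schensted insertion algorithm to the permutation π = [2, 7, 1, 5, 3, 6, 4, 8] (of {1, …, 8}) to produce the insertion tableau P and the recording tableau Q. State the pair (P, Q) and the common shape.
P = [1, 3, 4, 8] / [2, 5, 6] / [7];  Q = [1, 2, 6, 8] / [3, 4, 7] / [5];  common shape = (4, 3, 1)

Row-insert the values π_1, π_2, … into P one at a time, bumping the leftmost entry strictly greater than the inserted value down to the next row. The recording tableau Q records, in position (i, j), the step at which that cell was added to P.
  Insert 2 (step 1): P = [2];  Q = [1]
  Insert 7 (step 2): P = [2, 7];  Q = [1, 2]
  Insert 1 (step 3): P = [1, 7] / [2];  Q = [1, 2] / [3]
  Insert 5 (step 4): P = [1, 5] / [2, 7];  Q = [1, 2] / [3, 4]
  Insert 3 (step 5): P = [1, 3] / [2, 5] / [7];  Q = [1, 2] / [3, 4] / [5]
  Insert 6 (step 6): P = [1, 3, 6] / [2, 5] / [7];  Q = [1, 2, 6] / [3, 4] / [5]
  Insert 4 (step 7): P = [1, 3, 4] / [2, 5, 6] / [7];  Q = [1, 2, 6] / [3, 4, 7] / [5]
  Insert 8 (step 8): P = [1, 3, 4, 8] / [2, 5, 6] / [7];  Q = [1, 2, 6, 8] / [3, 4, 7] / [5]
Final shape: (4, 3, 1).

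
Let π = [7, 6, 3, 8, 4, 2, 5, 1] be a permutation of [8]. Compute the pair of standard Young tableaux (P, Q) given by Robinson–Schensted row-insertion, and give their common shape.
P = [1, 4, 5] / [2, 8] / [3] / [6] / [7];  Q = [1, 4, 7] / [2, 5] / [3] / [6] / [8];  common shape = (3, 2, 1, 1, 1)

Row-insert the values π_1, π_2, … into P one at a time, bumping the leftmost entry strictly greater than the inserted value down to the next row. The recording tableau Q records, in position (i, j), the step at which that cell was added to P.
  Insert 7 (step 1): P = [7];  Q = [1]
  Insert 6 (step 2): P = [6] / [7];  Q = [1] / [2]
  Insert 3 (step 3): P = [3] / [6] / [7];  Q = [1] / [2] / [3]
  Insert 8 (step 4): P = [3, 8] / [6] / [7];  Q = [1, 4] / [2] / [3]
  Insert 4 (step 5): P = [3, 4] / [6, 8] / [7];  Q = [1, 4] / [2, 5] / [3]
  Insert 2 (step 6): P = [2, 4] / [3, 8] / [6] / [7];  Q = [1, 4] / [2, 5] / [3] / [6]
  Insert 5 (step 7): P = [2, 4, 5] / [3, 8] / [6] / [7];  Q = [1, 4, 7] / [2, 5] / [3] / [6]
  Insert 1 (step 8): P = [1, 4, 5] / [2, 8] / [3] / [6] / [7];  Q = [1, 4, 7] / [2, 5] / [3] / [6] / [8]
Final shape: (3, 2, 1, 1, 1).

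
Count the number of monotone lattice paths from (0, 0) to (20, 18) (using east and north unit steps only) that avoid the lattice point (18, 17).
Number of paths = 19965297660

Total paths from (0, 0) to (20, 18): C(38, 20) = 33578000610. Paths through (18, 17): (paths (0, 0) → (18, 17)) × (paths (18, 17) → (20, 18)) = C(35, 18) · C(3, 2) = 4537567650 · 3 = 13612702950. Avoidance count = 33578000610 − 13612702950 = 19965297660.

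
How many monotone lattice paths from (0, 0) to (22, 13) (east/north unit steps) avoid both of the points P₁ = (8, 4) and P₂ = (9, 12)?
Number of paths = 1067776100

Inclusion–exclusion. Total paths: C(35, 22) = 1476337800. Through P₁: C(12, 8)·C(23, 14) = 404509050. Through P₂: C(21, 9)·C(14, 13) = 4115020. Since P₁ is strictly southwest of P₂, a monotone path through both must visit P₁ then P₂; paths through both = C(12, 8)·C(9, 1)·C(14, 13) = 62370. Avoid both = 1476337800 − 404509050 − 4115020 + 62370 = 1067776100.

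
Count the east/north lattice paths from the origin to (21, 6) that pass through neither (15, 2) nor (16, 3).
Number of paths = 228418

Inclusion–exclusion. Total paths: C(27, 21) = 296010. Through P₁: C(17, 15)·C(10, 6) = 28560. Through P₂: C(19, 16)·C(8, 5) = 54264. Since P₁ is strictly southwest of P₂, a monotone path through both must visit P₁ then P₂; paths through both = C(17, 15)·C(2, 1)·C(8, 5) = 15232. Avoid both = 296010 − 28560 − 54264 + 15232 = 228418.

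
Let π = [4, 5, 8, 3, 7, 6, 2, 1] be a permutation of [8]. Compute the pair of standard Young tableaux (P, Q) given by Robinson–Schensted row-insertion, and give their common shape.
P = [1, 5, 6] / [2, 7] / [3] / [4] / [8];  Q = [1, 2, 3] / [4, 5] / [6] / [7] / [8];  common shape = (3, 2, 1, 1, 1)

Row-insert the values π_1, π_2, … into P one at a time, bumping the leftmost entry strictly greater than the inserted value down to the next row. The recording tableau Q records, in position (i, j), the step at which that cell was added to P.
  Insert 4 (step 1): P = [4];  Q = [1]
  Insert 5 (step 2): P = [4, 5];  Q = [1, 2]
  Insert 8 (step 3): P = [4, 5, 8];  Q = [1, 2, 3]
  Insert 3 (step 4): P = [3, 5, 8] / [4];  Q = [1, 2, 3] / [4]
  Insert 7 (step 5): P = [3, 5, 7] / [4, 8];  Q = [1, 2, 3] / [4, 5]
  Insert 6 (step 6): P = [3, 5, 6] / [4, 7] / [8];  Q = [1, 2, 3] / [4, 5] / [6]
  Insert 2 (step 7): P = [2, 5, 6] / [3, 7] / [4] / [8];  Q = [1, 2, 3] / [4, 5] / [6] / [7]
  Insert 1 (step 8): P = [1, 5, 6] / [2, 7] / [3] / [4] / [8];  Q = [1, 2, 3] / [4, 5] / [6] / [7] / [8]
Final shape: (3, 2, 1, 1, 1).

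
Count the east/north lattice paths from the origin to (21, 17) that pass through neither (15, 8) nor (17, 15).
Number of paths = 18106050570

Inclusion–exclusion. Total paths: C(38, 21) = 28781143380. Through P₁: C(23, 15)·C(15, 6) = 2454021570. Through P₂: C(32, 17)·C(6, 4) = 8485840800. Since P₁ is strictly southwest of P₂, a monotone path through both must visit P₁ then P₂; paths through both = C(23, 15)·C(9, 2)·C(6, 4) = 264769560. Avoid both = 28781143380 − 2454021570 − 8485840800 + 264769560 = 18106050570.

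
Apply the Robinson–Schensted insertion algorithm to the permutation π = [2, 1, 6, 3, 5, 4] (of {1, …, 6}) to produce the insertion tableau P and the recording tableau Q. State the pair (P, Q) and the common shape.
P = [1, 3, 4] / [2, 5] / [6];  Q = [1, 3, 5] / [2, 4] / [6];  common shape = (3, 2, 1)

Row-insert the values π_1, π_2, … into P one at a time, bumping the leftmost entry strictly greater than the inserted value down to the next row. The recording tableau Q records, in position (i, j), the step at which that cell was added to P.
  Insert 2 (step 1): P = [2];  Q = [1]
  Insert 1 (step 2): P = [1] / [2];  Q = [1] / [2]
  Insert 6 (step 3): P = [1, 6] / [2];  Q = [1, 3] / [2]
  Insert 3 (step 4): P = [1, 3] / [2, 6];  Q = [1, 3] / [2, 4]
  Insert 5 (step 5): P = [1, 3, 5] / [2, 6];  Q = [1, 3, 5] / [2, 4]
  Insert 4 (step 6): P = [1, 3, 4] / [2, 5] / [6];  Q = [1, 3, 5] / [2, 4] / [6]
Final shape: (3, 2, 1).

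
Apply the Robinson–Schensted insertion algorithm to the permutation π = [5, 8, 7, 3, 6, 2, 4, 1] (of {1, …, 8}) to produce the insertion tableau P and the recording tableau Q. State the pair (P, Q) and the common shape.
P = [1, 4] / [2, 6] / [3, 7] / [5] / [8];  Q = [1, 2] / [3, 5] / [4, 7] / [6] / [8];  common shape = (2, 2, 2, 1, 1)

Row-insert the values π_1, π_2, … into P one at a time, bumping the leftmost entry strictly greater than the inserted value down to the next row. The recording tableau Q records, in position (i, j), the step at which that cell was added to P.
  Insert 5 (step 1): P = [5];  Q = [1]
  Insert 8 (step 2): P = [5, 8];  Q = [1, 2]
  Insert 7 (step 3): P = [5, 7] / [8];  Q = [1, 2] / [3]
  Insert 3 (step 4): P = [3, 7] / [5] / [8];  Q = [1, 2] / [3] / [4]
  Insert 6 (step 5): P = [3, 6] / [5, 7] / [8];  Q = [1, 2] / [3, 5] / [4]
  Insert 2 (step 6): P = [2, 6] / [3, 7] / [5] / [8];  Q = [1, 2] / [3, 5] / [4] / [6]
  Insert 4 (step 7): P = [2, 4] / [3, 6] / [5, 7] / [8];  Q = [1, 2] / [3, 5] / [4, 7] / [6]
  Insert 1 (step 8): P = [1, 4] / [2, 6] / [3, 7] / [5] / [8];  Q = [1, 2] / [3, 5] / [4, 7] / [6] / [8]
Final shape: (2, 2, 2, 1, 1).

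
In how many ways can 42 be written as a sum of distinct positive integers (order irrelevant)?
q(42) = 1426

A partition into distinct parts is a strictly decreasing sequence summing to n. The recurrence d(n, m) = d(n, m−1) + d(n−m, m−1) (use part m at most once) with q(n) = d(n, n) gives q(42) = 1426. (Euler's theorem: # distinct-part partitions = # odd-part partitions.)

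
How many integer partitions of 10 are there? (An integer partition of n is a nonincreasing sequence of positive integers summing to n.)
p(10) = 42

List all partitions of 10: 10, 9+1, 8+2, 8+1+1, 7+3, 7+2+1, 7+1+1+1, 6+4, 6+3+1, 6+2+2, 6+2+1+1, 6+1+1+1+1, 5+5, 5+4+1, 5+3+2, 5+3+1+1, 5+2+2+1, 5+2+1+1+1, 5+1+1+1+1+1, 4+4+2, 4+4+1+1, 4+3+3, 4+3+2+1, 4+3+1+1+1, 4+2+2+2, 4+2+2+1+1, 4+2+1+1+1+1, 4+1+1+1+1+1+1, 3+3+3+1, 3+3+2+2, … (42 total). Counting them gives p(10) = 42.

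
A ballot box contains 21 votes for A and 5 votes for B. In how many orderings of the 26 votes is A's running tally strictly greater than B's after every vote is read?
Strict-lead orderings = 40480

Total orderings of the 26 votes with 21 for A: C(26, 21) = 65780. By the Bertrand ballot formula (Cycle Lemma / reflection principle), the number of orderings in which A is strictly ahead of B throughout is (p − q)/(p + q) · C(p + q, p) = (21 − 5)/(21 + 5) · 65780 = 40480.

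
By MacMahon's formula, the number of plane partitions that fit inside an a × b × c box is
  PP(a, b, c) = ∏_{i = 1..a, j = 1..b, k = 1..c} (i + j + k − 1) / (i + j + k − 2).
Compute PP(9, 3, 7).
PP(9, 3, 7) = 24584605760

Evaluate the triple product over i = 1..9, j = 1..3, k = 1..7. The factors are (2/1) · (3/2) · (4/3) · (5/4) · (6/5) · (7/6) · (8/7) · (3/2) · … (189 factors total). The numerators and denominators telescope so the product is an integer; carrying out the multiplication exactly gives PP(9, 3, 7) = 24584605760.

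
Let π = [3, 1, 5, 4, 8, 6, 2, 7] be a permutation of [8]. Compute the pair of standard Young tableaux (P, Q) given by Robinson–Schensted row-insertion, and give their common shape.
P = [1, 2, 6, 7] / [3, 4, 8] / [5];  Q = [1, 3, 5, 8] / [2, 4, 6] / [7];  common shape = (4, 3, 1)

Row-insert the values π_1, π_2, … into P one at a time, bumping the leftmost entry strictly greater than the inserted value down to the next row. The recording tableau Q records, in position (i, j), the step at which that cell was added to P.
  Insert 3 (step 1): P = [3];  Q = [1]
  Insert 1 (step 2): P = [1] / [3];  Q = [1] / [2]
  Insert 5 (step 3): P = [1, 5] / [3];  Q = [1, 3] / [2]
  Insert 4 (step 4): P = [1, 4] / [3, 5];  Q = [1, 3] / [2, 4]
  Insert 8 (step 5): P = [1, 4, 8] / [3, 5];  Q = [1, 3, 5] / [2, 4]
  Insert 6 (step 6): P = [1, 4, 6] / [3, 5, 8];  Q = [1, 3, 5] / [2, 4, 6]
  Insert 2 (step 7): P = [1, 2, 6] / [3, 4, 8] / [5];  Q = [1, 3, 5] / [2, 4, 6] / [7]
  Insert 7 (step 8): P = [1, 2, 6, 7] / [3, 4, 8] / [5];  Q = [1, 3, 5, 8] / [2, 4, 6] / [7]
Final shape: (4, 3, 1).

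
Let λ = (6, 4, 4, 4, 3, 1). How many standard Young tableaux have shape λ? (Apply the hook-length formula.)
# SYT of shape (6, 4, 4, 4, 3, 1) = 1018467450

Hook-length formula: f^λ = n! / Π hook(c), product over all cells c of the Young diagram. For λ = (6, 4, 4, 4, 3, 1), n = 22 boxes. Hook lengths by row (left-to-right, top-to-bottom): [11, 9, 8, 6, 2, 1]; [8, 6, 5, 3]; [7, 5, 4, 2]; [6, 4, 3, 1]; [4, 2, 1]; [1]. Product of hooks = 1103619686400. So f^λ = 22! / 1103619686400 = 1124000727777607680000 / 1103619686400 = 1018467450.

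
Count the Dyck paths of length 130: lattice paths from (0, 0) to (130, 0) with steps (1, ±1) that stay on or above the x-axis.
C_65 = 1440418573150919668872489894243865350

These Dyck paths are counted by the Catalan number C_n = (1/(n + 1)) · C(2n, n). For n = 65: C_65 = (1/66) · C(130, 65) = 95067625827960698145584333020095113100/66 = 1440418573150919668872489894243865350.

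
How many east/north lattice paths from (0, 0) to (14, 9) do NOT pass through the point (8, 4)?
Number of paths = 588500

Total paths from (0, 0) to (14, 9): C(23, 14) = 817190. Paths through (8, 4): (paths (0, 0) → (8, 4)) × (paths (8, 4) → (14, 9)) = C(12, 8) · C(11, 6) = 495 · 462 = 228690. Avoidance count = 817190 − 228690 = 588500.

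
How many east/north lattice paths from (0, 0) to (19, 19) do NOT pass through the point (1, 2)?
Number of paths = 21732560850

Total paths from (0, 0) to (19, 19): C(38, 19) = 35345263800. Paths through (1, 2): (paths (0, 0) → (1, 2)) × (paths (1, 2) → (19, 19)) = C(3, 1) · C(35, 18) = 3 · 4537567650 = 13612702950. Avoidance count = 35345263800 − 13612702950 = 21732560850.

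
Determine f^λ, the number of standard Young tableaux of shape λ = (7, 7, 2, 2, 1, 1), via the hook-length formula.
# SYT of shape (7, 7, 2, 2, 1, 1) = 37035180

Hook-length formula: f^λ = n! / Π hook(c), product over all cells c of the Young diagram. For λ = (7, 7, 2, 2, 1, 1), n = 20 boxes. Hook lengths by row (left-to-right, top-to-bottom): [12, 9, 6, 5, 4, 3, 2]; [11, 8, 5, 4, 3, 2, 1]; [5, 2]; [4, 1]; [2]; [1]. Product of hooks = 65691648000. So f^λ = 20! / 65691648000 = 2432902008176640000 / 65691648000 = 37035180.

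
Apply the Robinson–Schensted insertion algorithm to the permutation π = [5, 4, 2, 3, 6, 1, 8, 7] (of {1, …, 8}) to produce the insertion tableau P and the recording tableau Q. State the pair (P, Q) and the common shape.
P = [1, 3, 6, 7] / [2, 8] / [4] / [5];  Q = [1, 4, 5, 7] / [2, 8] / [3] / [6];  common shape = (4, 2, 1, 1)

Row-insert the values π_1, π_2, … into P one at a time, bumping the leftmost entry strictly greater than the inserted value down to the next row. The recording tableau Q records, in position (i, j), the step at which that cell was added to P.
  Insert 5 (step 1): P = [5];  Q = [1]
  Insert 4 (step 2): P = [4] / [5];  Q = [1] / [2]
  Insert 2 (step 3): P = [2] / [4] / [5];  Q = [1] / [2] / [3]
  Insert 3 (step 4): P = [2, 3] / [4] / [5];  Q = [1, 4] / [2] / [3]
  Insert 6 (step 5): P = [2, 3, 6] / [4] / [5];  Q = [1, 4, 5] / [2] / [3]
  Insert 1 (step 6): P = [1, 3, 6] / [2] / [4] / [5];  Q = [1, 4, 5] / [2] / [3] / [6]
  Insert 8 (step 7): P = [1, 3, 6, 8] / [2] / [4] / [5];  Q = [1, 4, 5, 7] / [2] / [3] / [6]
  Insert 7 (step 8): P = [1, 3, 6, 7] / [2, 8] / [4] / [5];  Q = [1, 4, 5, 7] / [2, 8] / [3] / [6]
Final shape: (4, 2, 1, 1).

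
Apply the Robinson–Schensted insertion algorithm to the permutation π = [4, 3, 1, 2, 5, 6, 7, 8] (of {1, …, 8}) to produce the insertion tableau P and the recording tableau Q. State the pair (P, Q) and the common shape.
P = [1, 2, 5, 6, 7, 8] / [3] / [4];  Q = [1, 4, 5, 6, 7, 8] / [2] / [3];  common shape = (6, 1, 1)

Row-insert the values π_1, π_2, … into P one at a time, bumping the leftmost entry strictly greater than the inserted value down to the next row. The recording tableau Q records, in position (i, j), the step at which that cell was added to P.
  Insert 4 (step 1): P = [4];  Q = [1]
  Insert 3 (step 2): P = [3] / [4];  Q = [1] / [2]
  Insert 1 (step 3): P = [1] / [3] / [4];  Q = [1] / [2] / [3]
  Insert 2 (step 4): P = [1, 2] / [3] / [4];  Q = [1, 4] / [2] / [3]
  Insert 5 (step 5): P = [1, 2, 5] / [3] / [4];  Q = [1, 4, 5] / [2] / [3]
  Insert 6 (step 6): P = [1, 2, 5, 6] / [3] / [4];  Q = [1, 4, 5, 6] / [2] / [3]
  Insert 7 (step 7): P = [1, 2, 5, 6, 7] / [3] / [4];  Q = [1, 4, 5, 6, 7] / [2] / [3]
  Insert 8 (step 8): P = [1, 2, 5, 6, 7, 8] / [3] / [4];  Q = [1, 4, 5, 6, 7, 8] / [2] / [3]
Final shape: (6, 1, 1).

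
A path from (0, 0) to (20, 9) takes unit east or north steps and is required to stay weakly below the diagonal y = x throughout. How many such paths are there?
Number of paths = 5722860

By the reflection principle (André's argument), the number of monotone paths to (20, 9) with n ≤ m that never go above y = x is C(29, 20) − C(29, 21) = 10015005 − 4292145 = 5722860.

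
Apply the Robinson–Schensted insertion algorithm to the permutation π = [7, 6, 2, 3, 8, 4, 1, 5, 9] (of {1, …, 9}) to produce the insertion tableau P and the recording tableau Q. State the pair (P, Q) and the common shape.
P = [1, 3, 4, 5, 9] / [2, 8] / [6] / [7];  Q = [1, 4, 5, 8, 9] / [2, 6] / [3] / [7];  common shape = (5, 2, 1, 1)

Row-insert the values π_1, π_2, … into P one at a time, bumping the leftmost entry strictly greater than the inserted value down to the next row. The recording tableau Q records, in position (i, j), the step at which that cell was added to P.
  Insert 7 (step 1): P = [7];  Q = [1]
  Insert 6 (step 2): P = [6] / [7];  Q = [1] / [2]
  Insert 2 (step 3): P = [2] / [6] / [7];  Q = [1] / [2] / [3]
  Insert 3 (step 4): P = [2, 3] / [6] / [7];  Q = [1, 4] / [2] / [3]
  Insert 8 (step 5): P = [2, 3, 8] / [6] / [7];  Q = [1, 4, 5] / [2] / [3]
  Insert 4 (step 6): P = [2, 3, 4] / [6, 8] / [7];  Q = [1, 4, 5] / [2, 6] / [3]
  Insert 1 (step 7): P = [1, 3, 4] / [2, 8] / [6] / [7];  Q = [1, 4, 5] / [2, 6] / [3] / [7]
  Insert 5 (step 8): P = [1, 3, 4, 5] / [2, 8] / [6] / [7];  Q = [1, 4, 5, 8] / [2, 6] / [3] / [7]
  Insert 9 (step 9): P = [1, 3, 4, 5, 9] / [2, 8] / [6] / [7];  Q = [1, 4, 5, 8, 9] / [2, 6] / [3] / [7]
Final shape: (5, 2, 1, 1).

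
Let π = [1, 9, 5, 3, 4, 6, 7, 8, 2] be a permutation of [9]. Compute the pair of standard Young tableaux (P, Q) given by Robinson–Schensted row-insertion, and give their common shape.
P = [1, 2, 4, 6, 7, 8] / [3] / [5] / [9];  Q = [1, 2, 5, 6, 7, 8] / [3] / [4] / [9];  common shape = (6, 1, 1, 1)

Row-insert the values π_1, π_2, … into P one at a time, bumping the leftmost entry strictly greater than the inserted value down to the next row. The recording tableau Q records, in position (i, j), the step at which that cell was added to P.
  Insert 1 (step 1): P = [1];  Q = [1]
  Insert 9 (step 2): P = [1, 9];  Q = [1, 2]
  Insert 5 (step 3): P = [1, 5] / [9];  Q = [1, 2] / [3]
  Insert 3 (step 4): P = [1, 3] / [5] / [9];  Q = [1, 2] / [3] / [4]
  Insert 4 (step 5): P = [1, 3, 4] / [5] / [9];  Q = [1, 2, 5] / [3] / [4]
  Insert 6 (step 6): P = [1, 3, 4, 6] / [5] / [9];  Q = [1, 2, 5, 6] / [3] / [4]
  Insert 7 (step 7): P = [1, 3, 4, 6, 7] / [5] / [9];  Q = [1, 2, 5, 6, 7] / [3] / [4]
  Insert 8 (step 8): P = [1, 3, 4, 6, 7, 8] / [5] / [9];  Q = [1, 2, 5, 6, 7, 8] / [3] / [4]
  Insert 2 (step 9): P = [1, 2, 4, 6, 7, 8] / [3] / [5] / [9];  Q = [1, 2, 5, 6, 7, 8] / [3] / [4] / [9]
Final shape: (6, 1, 1, 1).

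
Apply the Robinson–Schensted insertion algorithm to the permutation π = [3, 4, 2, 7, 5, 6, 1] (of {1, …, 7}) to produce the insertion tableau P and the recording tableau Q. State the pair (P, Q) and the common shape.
P = [1, 4, 5, 6] / [2, 7] / [3];  Q = [1, 2, 4, 6] / [3, 5] / [7];  common shape = (4, 2, 1)

Row-insert the values π_1, π_2, … into P one at a time, bumping the leftmost entry strictly greater than the inserted value down to the next row. The recording tableau Q records, in position (i, j), the step at which that cell was added to P.
  Insert 3 (step 1): P = [3];  Q = [1]
  Insert 4 (step 2): P = [3, 4];  Q = [1, 2]
  Insert 2 (step 3): P = [2, 4] / [3];  Q = [1, 2] / [3]
  Insert 7 (step 4): P = [2, 4, 7] / [3];  Q = [1, 2, 4] / [3]
  Insert 5 (step 5): P = [2, 4, 5] / [3, 7];  Q = [1, 2, 4] / [3, 5]
  Insert 6 (step 6): P = [2, 4, 5, 6] / [3, 7];  Q = [1, 2, 4, 6] / [3, 5]
  Insert 1 (step 7): P = [1, 4, 5, 6] / [2, 7] / [3];  Q = [1, 2, 4, 6] / [3, 5] / [7]
Final shape: (4, 2, 1).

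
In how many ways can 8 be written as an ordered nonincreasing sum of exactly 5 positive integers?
p(8, 5 parts) = 3

Partitions of n into exactly k parts ↔ partitions of n − k into at most k parts (subtract 1 from each part). For n = 8, k = 5, the partitions are: 4+1+1+1+1, 3+2+1+1+1, 2+2+2+1+1. Count = 3.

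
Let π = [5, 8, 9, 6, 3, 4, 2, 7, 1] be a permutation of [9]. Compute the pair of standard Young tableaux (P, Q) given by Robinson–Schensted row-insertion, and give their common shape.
P = [1, 4, 7] / [2, 6, 9] / [3] / [5] / [8];  Q = [1, 2, 3] / [4, 6, 8] / [5] / [7] / [9];  common shape = (3, 3, 1, 1, 1)

Row-insert the values π_1, π_2, … into P one at a time, bumping the leftmost entry strictly greater than the inserted value down to the next row. The recording tableau Q records, in position (i, j), the step at which that cell was added to P.
  Insert 5 (step 1): P = [5];  Q = [1]
  Insert 8 (step 2): P = [5, 8];  Q = [1, 2]
  Insert 9 (step 3): P = [5, 8, 9];  Q = [1, 2, 3]
  Insert 6 (step 4): P = [5, 6, 9] / [8];  Q = [1, 2, 3] / [4]
  Insert 3 (step 5): P = [3, 6, 9] / [5] / [8];  Q = [1, 2, 3] / [4] / [5]
  Insert 4 (step 6): P = [3, 4, 9] / [5, 6] / [8];  Q = [1, 2, 3] / [4, 6] / [5]
  Insert 2 (step 7): P = [2, 4, 9] / [3, 6] / [5] / [8];  Q = [1, 2, 3] / [4, 6] / [5] / [7]
  Insert 7 (step 8): P = [2, 4, 7] / [3, 6, 9] / [5] / [8];  Q = [1, 2, 3] / [4, 6, 8] / [5] / [7]
  Insert 1 (step 9): P = [1, 4, 7] / [2, 6, 9] / [3] / [5] / [8];  Q = [1, 2, 3] / [4, 6, 8] / [5] / [7] / [9]
Final shape: (3, 3, 1, 1, 1).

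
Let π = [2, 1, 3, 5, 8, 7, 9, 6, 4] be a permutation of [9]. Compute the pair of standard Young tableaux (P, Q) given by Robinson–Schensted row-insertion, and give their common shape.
P = [1, 3, 4, 6, 9] / [2, 5] / [7] / [8];  Q = [1, 3, 4, 5, 7] / [2, 6] / [8] / [9];  common shape = (5, 2, 1, 1)

Row-insert the values π_1, π_2, … into P one at a time, bumping the leftmost entry strictly greater than the inserted value down to the next row. The recording tableau Q records, in position (i, j), the step at which that cell was added to P.
  Insert 2 (step 1): P = [2];  Q = [1]
  Insert 1 (step 2): P = [1] / [2];  Q = [1] / [2]
  Insert 3 (step 3): P = [1, 3] / [2];  Q = [1, 3] / [2]
  Insert 5 (step 4): P = [1, 3, 5] / [2];  Q = [1, 3, 4] / [2]
  Insert 8 (step 5): P = [1, 3, 5, 8] / [2];  Q = [1, 3, 4, 5] / [2]
  Insert 7 (step 6): P = [1, 3, 5, 7] / [2, 8];  Q = [1, 3, 4, 5] / [2, 6]
  Insert 9 (step 7): P = [1, 3, 5, 7, 9] / [2, 8];  Q = [1, 3, 4, 5, 7] / [2, 6]
  Insert 6 (step 8): P = [1, 3, 5, 6, 9] / [2, 7] / [8];  Q = [1, 3, 4, 5, 7] / [2, 6] / [8]
  Insert 4 (step 9): P = [1, 3, 4, 6, 9] / [2, 5] / [7] / [8];  Q = [1, 3, 4, 5, 7] / [2, 6] / [8] / [9]
Final shape: (5, 2, 1, 1).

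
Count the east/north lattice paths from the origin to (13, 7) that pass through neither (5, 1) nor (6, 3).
Number of paths = 37722

Inclusion–exclusion. Total paths: C(20, 13) = 77520. Through P₁: C(6, 5)·C(14, 8) = 18018. Through P₂: C(9, 6)·C(11, 7) = 27720. Since P₁ is strictly southwest of P₂, a monotone path through both must visit P₁ then P₂; paths through both = C(6, 5)·C(3, 1)·C(11, 7) = 5940. Avoid both = 77520 − 18018 − 27720 + 5940 = 37722.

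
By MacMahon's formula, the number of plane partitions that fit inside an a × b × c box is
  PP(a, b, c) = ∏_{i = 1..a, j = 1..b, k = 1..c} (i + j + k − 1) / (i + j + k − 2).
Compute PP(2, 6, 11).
PP(2, 6, 11) = 32821152

Evaluate the triple product over i = 1..2, j = 1..6, k = 1..11. The factors are (2/1) · (3/2) · (4/3) · (5/4) · (6/5) · (7/6) · (8/7) · (9/8) · … (132 factors total). The numerators and denominators telescope so the product is an integer; carrying out the multiplication exactly gives PP(2, 6, 11) = 32821152.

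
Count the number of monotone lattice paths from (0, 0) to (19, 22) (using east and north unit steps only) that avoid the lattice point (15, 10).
Number of paths = 238713527000

Total paths from (0, 0) to (19, 22): C(41, 19) = 244662670200. Paths through (15, 10): (paths (0, 0) → (15, 10)) × (paths (15, 10) → (19, 22)) = C(25, 15) · C(16, 4) = 3268760 · 1820 = 5949143200. Avoidance count = 244662670200 − 5949143200 = 238713527000.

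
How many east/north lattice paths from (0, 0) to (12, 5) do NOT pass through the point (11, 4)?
Number of paths = 3458

Total paths from (0, 0) to (12, 5): C(17, 12) = 6188. Paths through (11, 4): (paths (0, 0) → (11, 4)) × (paths (11, 4) → (12, 5)) = C(15, 11) · C(2, 1) = 1365 · 2 = 2730. Avoidance count = 6188 − 2730 = 3458.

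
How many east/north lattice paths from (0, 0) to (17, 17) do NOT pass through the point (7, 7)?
Number of paths = 1699523628

Total paths from (0, 0) to (17, 17): C(34, 17) = 2333606220. Paths through (7, 7): (paths (0, 0) → (7, 7)) × (paths (7, 7) → (17, 17)) = C(14, 7) · C(20, 10) = 3432 · 184756 = 634082592. Avoidance count = 2333606220 − 634082592 = 1699523628.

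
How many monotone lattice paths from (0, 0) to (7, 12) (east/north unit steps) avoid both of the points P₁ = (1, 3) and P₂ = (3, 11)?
Number of paths = 29448

Inclusion–exclusion. Total paths: C(19, 7) = 50388. Through P₁: C(4, 1)·C(15, 6) = 20020. Through P₂: C(14, 3)·C(5, 4) = 1820. Since P₁ is strictly southwest of P₂, a monotone path through both must visit P₁ then P₂; paths through both = C(4, 1)·C(10, 2)·C(5, 4) = 900. Avoid both = 50388 − 20020 − 1820 + 900 = 29448.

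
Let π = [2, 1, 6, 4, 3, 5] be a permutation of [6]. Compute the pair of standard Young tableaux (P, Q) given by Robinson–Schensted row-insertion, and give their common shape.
P = [1, 3, 5] / [2, 4] / [6];  Q = [1, 3, 6] / [2, 4] / [5];  common shape = (3, 2, 1)

Row-insert the values π_1, π_2, … into P one at a time, bumping the leftmost entry strictly greater than the inserted value down to the next row. The recording tableau Q records, in position (i, j), the step at which that cell was added to P.
  Insert 2 (step 1): P = [2];  Q = [1]
  Insert 1 (step 2): P = [1] / [2];  Q = [1] / [2]
  Insert 6 (step 3): P = [1, 6] / [2];  Q = [1, 3] / [2]
  Insert 4 (step 4): P = [1, 4] / [2, 6];  Q = [1, 3] / [2, 4]
  Insert 3 (step 5): P = [1, 3] / [2, 4] / [6];  Q = [1, 3] / [2, 4] / [5]
  Insert 5 (step 6): P = [1, 3, 5] / [2, 4] / [6];  Q = [1, 3, 6] / [2, 4] / [5]
Final shape: (3, 2, 1).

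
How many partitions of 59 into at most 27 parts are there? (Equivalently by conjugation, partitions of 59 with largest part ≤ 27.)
p(59, parts ≤ 27) = 796354

Use the recurrence p(n, m) = p(n, m−1) + p(n−m, m): either the largest part is < m (count p(n, m−1)) or the largest part is exactly m (remove one copy of m, count p(n−m, m)). With p(0, ·) = 1 this gives p(59, parts ≤ 27) = 796354. (By conjugating Young diagrams, this also counts partitions of 59 into at most 27 parts.)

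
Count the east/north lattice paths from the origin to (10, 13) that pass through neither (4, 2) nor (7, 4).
Number of paths = 918826

Inclusion–exclusion. Total paths: C(23, 10) = 1144066. Through P₁: C(6, 4)·C(17, 6) = 185640. Through P₂: C(11, 7)·C(12, 3) = 72600. Since P₁ is strictly southwest of P₂, a monotone path through both must visit P₁ then P₂; paths through both = C(6, 4)·C(5, 3)·C(12, 3) = 33000. Avoid both = 1144066 − 185640 − 72600 + 33000 = 918826.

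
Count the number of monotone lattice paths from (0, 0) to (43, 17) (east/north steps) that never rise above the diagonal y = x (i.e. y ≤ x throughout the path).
Number of paths = 237613302827775

By the reflection principle (André's argument), the number of monotone paths to (43, 17) with n ≤ m that never go above y = x is C(60, 43) − C(60, 44) = 387221678682300 − 149608375854525 = 237613302827775.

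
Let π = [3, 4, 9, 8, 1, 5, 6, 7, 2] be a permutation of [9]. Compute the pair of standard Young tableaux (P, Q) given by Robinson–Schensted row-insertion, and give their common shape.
P = [1, 2, 5, 6, 7] / [3, 4] / [8] / [9];  Q = [1, 2, 3, 7, 8] / [4, 6] / [5] / [9];  common shape = (5, 2, 1, 1)

Row-insert the values π_1, π_2, … into P one at a time, bumping the leftmost entry strictly greater than the inserted value down to the next row. The recording tableau Q records, in position (i, j), the step at which that cell was added to P.
  Insert 3 (step 1): P = [3];  Q = [1]
  Insert 4 (step 2): P = [3, 4];  Q = [1, 2]
  Insert 9 (step 3): P = [3, 4, 9];  Q = [1, 2, 3]
  Insert 8 (step 4): P = [3, 4, 8] / [9];  Q = [1, 2, 3] / [4]
  Insert 1 (step 5): P = [1, 4, 8] / [3] / [9];  Q = [1, 2, 3] / [4] / [5]
  Insert 5 (step 6): P = [1, 4, 5] / [3, 8] / [9];  Q = [1, 2, 3] / [4, 6] / [5]
  Insert 6 (step 7): P = [1, 4, 5, 6] / [3, 8] / [9];  Q = [1, 2, 3, 7] / [4, 6] / [5]
  Insert 7 (step 8): P = [1, 4, 5, 6, 7] / [3, 8] / [9];  Q = [1, 2, 3, 7, 8] / [4, 6] / [5]
  Insert 2 (step 9): P = [1, 2, 5, 6, 7] / [3, 4] / [8] / [9];  Q = [1, 2, 3, 7, 8] / [4, 6] / [5] / [9]
Final shape: (5, 2, 1, 1).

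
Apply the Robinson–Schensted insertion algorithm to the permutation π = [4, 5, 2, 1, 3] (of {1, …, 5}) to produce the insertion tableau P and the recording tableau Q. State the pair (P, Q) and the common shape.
P = [1, 3] / [2, 5] / [4];  Q = [1, 2] / [3, 5] / [4];  common shape = (2, 2, 1)

Row-insert the values π_1, π_2, … into P one at a time, bumping the leftmost entry strictly greater than the inserted value down to the next row. The recording tableau Q records, in position (i, j), the step at which that cell was added to P.
  Insert 4 (step 1): P = [4];  Q = [1]
  Insert 5 (step 2): P = [4, 5];  Q = [1, 2]
  Insert 2 (step 3): P = [2, 5] / [4];  Q = [1, 2] / [3]
  Insert 1 (step 4): P = [1, 5] / [2] / [4];  Q = [1, 2] / [3] / [4]
  Insert 3 (step 5): P = [1, 3] / [2, 5] / [4];  Q = [1, 2] / [3, 5] / [4]
Final shape: (2, 2, 1).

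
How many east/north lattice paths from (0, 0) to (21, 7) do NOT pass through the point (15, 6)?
Number of paths = 804192

Total paths from (0, 0) to (21, 7): C(28, 21) = 1184040. Paths through (15, 6): (paths (0, 0) → (15, 6)) × (paths (15, 6) → (21, 7)) = C(21, 15) · C(7, 6) = 54264 · 7 = 379848. Avoidance count = 1184040 − 379848 = 804192.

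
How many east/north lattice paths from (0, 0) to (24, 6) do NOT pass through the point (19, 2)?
Number of paths = 567315

Total paths from (0, 0) to (24, 6): C(30, 24) = 593775. Paths through (19, 2): (paths (0, 0) → (19, 2)) × (paths (19, 2) → (24, 6)) = C(21, 19) · C(9, 5) = 210 · 126 = 26460. Avoidance count = 593775 − 26460 = 567315.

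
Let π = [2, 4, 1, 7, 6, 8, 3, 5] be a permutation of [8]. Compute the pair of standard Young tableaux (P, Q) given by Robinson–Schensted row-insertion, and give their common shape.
P = [1, 3, 5, 8] / [2, 4, 6] / [7];  Q = [1, 2, 4, 6] / [3, 5, 8] / [7];  common shape = (4, 3, 1)

Row-insert the values π_1, π_2, … into P one at a time, bumping the leftmost entry strictly greater than the inserted value down to the next row. The recording tableau Q records, in position (i, j), the step at which that cell was added to P.
  Insert 2 (step 1): P = [2];  Q = [1]
  Insert 4 (step 2): P = [2, 4];  Q = [1, 2]
  Insert 1 (step 3): P = [1, 4] / [2];  Q = [1, 2] / [3]
  Insert 7 (step 4): P = [1, 4, 7] / [2];  Q = [1, 2, 4] / [3]
  Insert 6 (step 5): P = [1, 4, 6] / [2, 7];  Q = [1, 2, 4] / [3, 5]
  Insert 8 (step 6): P = [1, 4, 6, 8] / [2, 7];  Q = [1, 2, 4, 6] / [3, 5]
  Insert 3 (step 7): P = [1, 3, 6, 8] / [2, 4] / [7];  Q = [1, 2, 4, 6] / [3, 5] / [7]
  Insert 5 (step 8): P = [1, 3, 5, 8] / [2, 4, 6] / [7];  Q = [1, 2, 4, 6] / [3, 5, 8] / [7]
Final shape: (4, 3, 1).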